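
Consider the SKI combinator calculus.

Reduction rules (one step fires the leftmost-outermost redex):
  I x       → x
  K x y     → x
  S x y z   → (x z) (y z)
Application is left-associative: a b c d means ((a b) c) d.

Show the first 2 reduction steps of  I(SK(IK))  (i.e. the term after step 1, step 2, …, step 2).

  start: I(SK(IK))
  →1  SK(IK)
  →2  SKK

Answer: after 2 steps: SKK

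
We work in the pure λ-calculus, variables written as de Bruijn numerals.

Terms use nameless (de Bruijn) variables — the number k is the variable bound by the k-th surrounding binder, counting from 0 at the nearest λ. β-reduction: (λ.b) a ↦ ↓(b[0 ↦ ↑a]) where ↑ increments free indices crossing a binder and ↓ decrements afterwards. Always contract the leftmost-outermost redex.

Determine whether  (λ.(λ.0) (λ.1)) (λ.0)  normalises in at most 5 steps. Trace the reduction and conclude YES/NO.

Answer: YES — reaches normal form λ.λ.0 in 2 ≤ 5 steps

Reduction:
  start: (λ.(λ.0) (λ.1)) (λ.0)
  →1  (λ.0) (λ.λ.0)
  →2  λ.λ.0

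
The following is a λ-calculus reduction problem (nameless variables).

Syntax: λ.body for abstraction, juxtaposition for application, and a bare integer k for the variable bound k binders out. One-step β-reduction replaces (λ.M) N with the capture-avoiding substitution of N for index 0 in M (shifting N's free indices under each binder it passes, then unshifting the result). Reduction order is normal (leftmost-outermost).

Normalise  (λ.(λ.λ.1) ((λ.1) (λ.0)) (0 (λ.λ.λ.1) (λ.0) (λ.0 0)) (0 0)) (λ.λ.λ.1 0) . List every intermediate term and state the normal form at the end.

Answer: normal form = λ.λ.1 0  (in 5 steps)

Reduction:
  start: (λ.(λ.λ.1) ((λ.1) (λ.0)) (0 (λ.λ.λ.1) (λ.0) (λ.0 0)) (0 0)) (λ.λ.λ.1 0)
  [1] (λ.λ.1) ((λ.λ.λ.λ.1 0) (λ.0)) ((λ.λ.λ.1 0) (λ.λ.λ.1) (λ.0) (λ.0 0)) ((λ.λ.λ.1 0) (λ.λ.λ.1 0))
  [2] (λ.(λ.λ.λ.λ.1 0) (λ.0)) ((λ.λ.λ.1 0) (λ.λ.λ.1) (λ.0) (λ.0 0)) ((λ.λ.λ.1 0) (λ.λ.λ.1 0))
  [3] (λ.λ.λ.λ.1 0) (λ.0) ((λ.λ.λ.1 0) (λ.λ.λ.1 0))
  [4] (λ.λ.λ.1 0) ((λ.λ.λ.1 0) (λ.λ.λ.1 0))
  [5] λ.λ.1 0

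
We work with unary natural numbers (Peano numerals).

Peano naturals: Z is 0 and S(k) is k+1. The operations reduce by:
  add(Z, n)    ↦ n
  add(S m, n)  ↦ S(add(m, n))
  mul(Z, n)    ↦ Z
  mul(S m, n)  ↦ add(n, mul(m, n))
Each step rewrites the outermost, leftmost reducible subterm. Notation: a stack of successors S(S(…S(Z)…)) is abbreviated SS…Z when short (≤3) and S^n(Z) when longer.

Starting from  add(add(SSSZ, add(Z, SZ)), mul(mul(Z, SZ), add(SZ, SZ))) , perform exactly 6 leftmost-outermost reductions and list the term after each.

Answer: after 6 steps: S(S(S(add(add(Z, add(Z, SZ)), mul(mul(Z, SZ), add(SZ, SZ))))))

Working:
  start: add(add(SSSZ, add(Z, SZ)), mul(mul(Z, SZ), add(SZ, SZ)))
  →1  add(S(add(SSZ, add(Z, SZ))), mul(mul(Z, SZ), add(SZ, SZ)))
  →2  S(add(add(SSZ, add(Z, SZ)), mul(mul(Z, SZ), add(SZ, SZ))))
  →3  S(add(S(add(SZ, add(Z, SZ))), mul(mul(Z, SZ), add(SZ, SZ))))
  →4  S(S(add(add(SZ, add(Z, SZ)), mul(mul(Z, SZ), add(SZ, SZ)))))
  →5  S(S(add(S(add(Z, add(Z, SZ))), mul(mul(Z, SZ), add(SZ, SZ)))))
  →6  S(S(S(add(add(Z, add(Z, SZ)), mul(mul(Z, SZ), add(SZ, SZ))))))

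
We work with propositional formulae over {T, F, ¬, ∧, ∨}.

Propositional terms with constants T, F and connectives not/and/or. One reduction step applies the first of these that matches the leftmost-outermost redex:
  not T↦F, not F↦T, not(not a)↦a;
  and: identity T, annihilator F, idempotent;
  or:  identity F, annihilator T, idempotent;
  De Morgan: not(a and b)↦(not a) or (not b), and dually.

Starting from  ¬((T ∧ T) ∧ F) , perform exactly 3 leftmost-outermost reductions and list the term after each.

  start: ¬((T ∧ T) ∧ F)
  step 1: ¬(T ∧ T) ∨ ¬F
  step 2: (¬T ∨ ¬T) ∨ ¬F
  step 3: ¬T ∨ ¬F

Answer: after 3 steps: ¬T ∨ ¬F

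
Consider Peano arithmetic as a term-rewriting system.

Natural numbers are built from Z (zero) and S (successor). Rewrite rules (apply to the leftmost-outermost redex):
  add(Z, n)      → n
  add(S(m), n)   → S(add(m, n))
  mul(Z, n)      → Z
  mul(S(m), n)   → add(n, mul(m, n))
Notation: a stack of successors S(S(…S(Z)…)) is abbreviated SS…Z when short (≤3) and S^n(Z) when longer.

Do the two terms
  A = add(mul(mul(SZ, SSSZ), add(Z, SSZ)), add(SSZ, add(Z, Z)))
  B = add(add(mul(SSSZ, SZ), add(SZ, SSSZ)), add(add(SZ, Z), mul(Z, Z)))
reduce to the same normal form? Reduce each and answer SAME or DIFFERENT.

Answer: SAME — A ⇓ S^8(Z), B ⇓ S^8(Z)

Reduction:
Term A:
  start: add(mul(mul(SZ, SSSZ), add(Z, SSZ)), add(SSZ, add(Z, Z)))
  →1  add(mul(add(SSSZ, mul(Z, SSSZ)), add(Z, SSZ)), add(SSZ, add(Z, Z)))
  →2  add(mul(S(add(SSZ, mul(Z, SSSZ))), add(Z, SSZ)), add(SSZ, add(Z, Z)))
  →3  add(add(add(Z, SSZ), mul(add(SSZ, mul(Z, SSSZ)), add(Z, SSZ))), add(SSZ, add(Z, Z)))
  →4  add(add(SSZ, mul(add(SSZ, mul(Z, SSSZ)), add(Z, SSZ))), add(SSZ, add(Z, Z)))
  →5  add(S(add(SZ, mul(add(SSZ, mul(Z, SSSZ)), add(Z, SSZ)))), add(SSZ, add(Z, Z)))
  →6  S(add(add(SZ, mul(add(SSZ, mul(Z, SSSZ)), add(Z, SSZ))), add(SSZ, add(Z, Z))))
  →7  S(add(S(add(Z, mul(add(SSZ, mul(Z, SSSZ)), add(Z, SSZ)))), add(SSZ, add(Z, Z))))
  →8  S(S(add(add(Z, mul(add(SSZ, mul(Z, SSSZ)), add(Z, SSZ))), add(SSZ, add(Z, Z)))))
  →9  S(S(add(mul(add(SSZ, mul(Z, SSSZ)), add(Z, SSZ)), add(SSZ, add(Z, Z)))))
  →10  S(S(add(mul(S(add(SZ, mul(Z, SSSZ))), add(Z, SSZ)), add(SSZ, add(Z, Z)))))
  →11  S(S(add(add(add(Z, SSZ), mul(add(SZ, mul(Z, SSSZ)), add(Z, SSZ))), add(SSZ, add(Z, Z)))))
  →12  S(S(add(add(SSZ, mul(add(SZ, mul(Z, SSSZ)), add(Z, SSZ))), add(SSZ, add(Z, Z)))))
  →13  S(S(add(S(add(SZ, mul(add(SZ, mul(Z, SSSZ)), add(Z, SSZ)))), add(SSZ, add(Z, Z)))))
  →14  S(S(S(add(add(SZ, mul(add(SZ, mul(Z, SSSZ)), add(Z, SSZ))), add(SSZ, add(Z, Z))))))
  →15  S(S(S(add(S(add(Z, mul(add(SZ, mul(Z, SSSZ)), add(Z, SSZ)))), add(SSZ, add(Z, Z))))))
  →16  S(S(S(S(add(add(Z, mul(add(SZ, mul(Z, SSSZ)), add(Z, SSZ))), add(SSZ, add(Z, Z)))))))
  →17  S(S(S(S(add(mul(add(SZ, mul(Z, SSSZ)), add(Z, SSZ)), add(SSZ, add(Z, Z)))))))
  →18  S(S(S(S(add(mul(S(add(Z, mul(Z, SSSZ))), add(Z, SSZ)), add(SSZ, add(Z, Z)))))))
  →19  S(S(S(S(add(add(add(Z, SSZ), mul(add(Z, mul(Z, SSSZ)), add(Z, SSZ))), add(SSZ, add(Z, Z)))))))
  →20  S(S(S(S(add(add(SSZ, mul(add(Z, mul(Z, SSSZ)), add(Z, SSZ))), add(SSZ, add(Z, Z)))))))
  →21  S(S(S(S(add(S(add(SZ, mul(add(Z, mul(Z, SSSZ)), add(Z, SSZ)))), add(SSZ, add(Z, Z)))))))
  →22  S(S(S(S(S(add(add(SZ, mul(add(Z, mul(Z, SSSZ)), add(Z, SSZ))), add(SSZ, add(Z, Z))))))))
  →23  S(S(S(S(S(add(S(add(Z, mul(add(Z, mul(Z, SSSZ)), add(Z, SSZ)))), add(SSZ, add(Z, Z))))))))
  →24  S(S(S(S(S(S(add(add(Z, mul(add(Z, mul(Z, SSSZ)), add(Z, SSZ))), add(SSZ, add(Z, Z)))))))))
  →25  S(S(S(S(S(S(add(mul(add(Z, mul(Z, SSSZ)), add(Z, SSZ)), add(SSZ, add(Z, Z)))))))))
  →26  S(S(S(S(S(S(add(mul(mul(Z, SSSZ), add(Z, SSZ)), add(SSZ, add(Z, Z)))))))))
  →27  S(S(S(S(S(S(add(mul(Z, add(Z, SSZ)), add(SSZ, add(Z, Z)))))))))
  →28  S(S(S(S(S(S(add(Z, add(SSZ, add(Z, Z)))))))))
  →29  S(S(S(S(S(S(add(SSZ, add(Z, Z))))))))
  →30  S(S(S(S(S(S(S(add(SZ, add(Z, Z)))))))))
  →31  S(S(S(S(S(S(S(S(add(Z, add(Z, Z))))))))))
  →32  S(S(S(S(S(S(S(S(add(Z, Z)))))))))
  →33  S^8(Z)

Term B:
  start: add(add(mul(SSSZ, SZ), add(SZ, SSSZ)), add(add(SZ, Z), mul(Z, Z)))
  →1  add(add(add(SZ, mul(SSZ, SZ)), add(SZ, SSSZ)), add(add(SZ, Z), mul(Z, Z)))
  →2  add(add(S(add(Z, mul(SSZ, SZ))), add(SZ, SSSZ)), add(add(SZ, Z), mul(Z, Z)))
  →3  add(S(add(add(Z, mul(SSZ, SZ)), add(SZ, SSSZ))), add(add(SZ, Z), mul(Z, Z)))
  →4  S(add(add(add(Z, mul(SSZ, SZ)), add(SZ, SSSZ)), add(add(SZ, Z), mul(Z, Z))))
  →5  S(add(add(mul(SSZ, SZ), add(SZ, SSSZ)), add(add(SZ, Z), mul(Z, Z))))
  →6  S(add(add(add(SZ, mul(SZ, SZ)), add(SZ, SSSZ)), add(add(SZ, Z), mul(Z, Z))))
  →7  S(add(add(S(add(Z, mul(SZ, SZ))), add(SZ, SSSZ)), add(add(SZ, Z), mul(Z, Z))))
  →8  S(add(S(add(add(Z, mul(SZ, SZ)), add(SZ, SSSZ))), add(add(SZ, Z), mul(Z, Z))))
  →9  S(S(add(add(add(Z, mul(SZ, SZ)), add(SZ, SSSZ)), add(add(SZ, Z), mul(Z, Z)))))
  →10  S(S(add(add(mul(SZ, SZ), add(SZ, SSSZ)), add(add(SZ, Z), mul(Z, Z)))))
  →11  S(S(add(add(add(SZ, mul(Z, SZ)), add(SZ, SSSZ)), add(add(SZ, Z), mul(Z, Z)))))
  →12  S(S(add(add(S(add(Z, mul(Z, SZ))), add(SZ, SSSZ)), add(add(SZ, Z), mul(Z, Z)))))
  →13  S(S(add(S(add(add(Z, mul(Z, SZ)), add(SZ, SSSZ))), add(add(SZ, Z), mul(Z, Z)))))
  →14  S(S(S(add(add(add(Z, mul(Z, SZ)), add(SZ, SSSZ)), add(add(SZ, Z), mul(Z, Z))))))
  →15  S(S(S(add(add(mul(Z, SZ), add(SZ, SSSZ)), add(add(SZ, Z), mul(Z, Z))))))
  →16  S(S(S(add(add(Z, add(SZ, SSSZ)), add(add(SZ, Z), mul(Z, Z))))))
  →17  S(S(S(add(add(SZ, SSSZ), add(add(SZ, Z), mul(Z, Z))))))
  →18  S(S(S(add(S(add(Z, SSSZ)), add(add(SZ, Z), mul(Z, Z))))))
  →19  S(S(S(S(add(add(Z, SSSZ), add(add(SZ, Z), mul(Z, Z)))))))
  →20  S(S(S(S(add(SSSZ, add(add(SZ, Z), mul(Z, Z)))))))
  →21  S(S(S(S(S(add(SSZ, add(add(SZ, Z), mul(Z, Z))))))))
  →22  S(S(S(S(S(S(add(SZ, add(add(SZ, Z), mul(Z, Z)))))))))
  →23  S(S(S(S(S(S(S(add(Z, add(add(SZ, Z), mul(Z, Z))))))))))
  →24  S(S(S(S(S(S(S(add(add(SZ, Z), mul(Z, Z)))))))))
  →25  S(S(S(S(S(S(S(add(S(add(Z, Z)), mul(Z, Z)))))))))
  →26  S(S(S(S(S(S(S(S(add(add(Z, Z), mul(Z, Z))))))))))
  →27  S(S(S(S(S(S(S(S(add(Z, mul(Z, Z))))))))))
  →28  S(S(S(S(S(S(S(S(mul(Z, Z)))))))))
  →29  S^8(Z)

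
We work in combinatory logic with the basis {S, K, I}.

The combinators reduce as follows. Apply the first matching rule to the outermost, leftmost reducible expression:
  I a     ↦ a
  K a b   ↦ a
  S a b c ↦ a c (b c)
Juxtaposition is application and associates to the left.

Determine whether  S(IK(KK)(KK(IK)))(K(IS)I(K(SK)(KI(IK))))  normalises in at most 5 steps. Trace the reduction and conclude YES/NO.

Answer: YES — reaches normal form S(KK)(S(SK)) in 5 ≤ 5 steps

Reduction:
  start: S(IK(KK)(KK(IK)))(K(IS)I(K(SK)(KI(IK))))
  step 1: S(K(KK)(KK(IK)))(K(IS)I(K(SK)(KI(IK))))
  step 2: S(KK)(K(IS)I(K(SK)(KI(IK))))
  step 3: S(KK)(IS(K(SK)(KI(IK))))
  step 4: S(KK)(S(K(SK)(KI(IK))))
  step 5: S(KK)(S(SK))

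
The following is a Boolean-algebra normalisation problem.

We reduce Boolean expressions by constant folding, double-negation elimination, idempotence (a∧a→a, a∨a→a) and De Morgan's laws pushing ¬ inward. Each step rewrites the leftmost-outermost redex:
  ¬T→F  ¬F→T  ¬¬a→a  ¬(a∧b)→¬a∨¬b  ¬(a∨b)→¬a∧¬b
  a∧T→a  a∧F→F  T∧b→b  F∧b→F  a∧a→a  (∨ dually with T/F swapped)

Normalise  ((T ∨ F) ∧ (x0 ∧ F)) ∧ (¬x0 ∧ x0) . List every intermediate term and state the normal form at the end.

  start: ((T ∨ F) ∧ (x0 ∧ F)) ∧ (¬x0 ∧ x0)
  [1] (T ∧ (x0 ∧ F)) ∧ (¬x0 ∧ x0)
  [2] (x0 ∧ F) ∧ (¬x0 ∧ x0)
  [3] F ∧ (¬x0 ∧ x0)
  [4] F

Answer: normal form = F  (in 4 steps)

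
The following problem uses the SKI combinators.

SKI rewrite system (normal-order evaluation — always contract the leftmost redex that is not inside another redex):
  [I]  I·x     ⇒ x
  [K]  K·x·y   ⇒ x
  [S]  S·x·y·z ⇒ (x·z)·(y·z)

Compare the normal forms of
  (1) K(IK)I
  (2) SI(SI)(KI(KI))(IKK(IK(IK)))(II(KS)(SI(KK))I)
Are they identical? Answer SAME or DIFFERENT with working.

Term A:
  start: K(IK)I
  step 1: IK
  step 2: K

Term B:
  start: SI(SI)(KI(KI))(IKK(IK(IK)))(II(KS)(SI(KK))I)
  step 1: I(KI(KI))(SI(KI(KI)))(IKK(IK(IK)))(II(KS)(SI(KK))I)
  step 2: KI(KI)(SI(KI(KI)))(IKK(IK(IK)))(II(KS)(SI(KK))I)
  step 3: I(SI(KI(KI)))(IKK(IK(IK)))(II(KS)(SI(KK))I)
  step 4: SI(KI(KI))(IKK(IK(IK)))(II(KS)(SI(KK))I)
  step 5: I(IKK(IK(IK)))(KI(KI)(IKK(IK(IK))))(II(KS)(SI(KK))I)
  step 6: IKK(IK(IK))(KI(KI)(IKK(IK(IK))))(II(KS)(SI(KK))I)
  step 7: KK(IK(IK))(KI(KI)(IKK(IK(IK))))(II(KS)(SI(KK))I)
  step 8: K(KI(KI)(IKK(IK(IK))))(II(KS)(SI(KK))I)
  step 9: KI(KI)(IKK(IK(IK)))
  step 10: I(IKK(IK(IK)))
  step 11: IKK(IK(IK))
  step 12: KK(IK(IK))
  step 13: K

Answer: SAME — A ⇓ K, B ⇓ K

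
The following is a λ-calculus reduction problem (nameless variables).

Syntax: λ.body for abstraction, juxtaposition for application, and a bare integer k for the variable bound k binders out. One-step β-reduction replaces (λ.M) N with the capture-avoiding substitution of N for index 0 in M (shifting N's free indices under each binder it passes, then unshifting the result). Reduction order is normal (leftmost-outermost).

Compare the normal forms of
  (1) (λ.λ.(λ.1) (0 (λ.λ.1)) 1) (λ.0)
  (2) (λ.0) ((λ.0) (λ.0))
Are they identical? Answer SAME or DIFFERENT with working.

Answer: DIFFERENT — A ⇓ λ.0 (λ.0), B ⇓ λ.0

Derivation:
Term A:
  start: (λ.λ.(λ.1) (0 (λ.λ.1)) 1) (λ.0)
  step 1: λ.(λ.1) (0 (λ.λ.1)) (λ.0)
  step 2: λ.0 (λ.0)

Term B:
  start: (λ.0) ((λ.0) (λ.0))
  step 1: (λ.0) (λ.0)
  step 2: λ.0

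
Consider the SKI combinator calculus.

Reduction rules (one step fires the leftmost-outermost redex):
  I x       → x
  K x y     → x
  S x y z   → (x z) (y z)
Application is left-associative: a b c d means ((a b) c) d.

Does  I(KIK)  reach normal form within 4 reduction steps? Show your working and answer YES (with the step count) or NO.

  start: I(KIK)
  →1  KIK
  →2  I

Answer: YES — reaches normal form I in 2 ≤ 4 steps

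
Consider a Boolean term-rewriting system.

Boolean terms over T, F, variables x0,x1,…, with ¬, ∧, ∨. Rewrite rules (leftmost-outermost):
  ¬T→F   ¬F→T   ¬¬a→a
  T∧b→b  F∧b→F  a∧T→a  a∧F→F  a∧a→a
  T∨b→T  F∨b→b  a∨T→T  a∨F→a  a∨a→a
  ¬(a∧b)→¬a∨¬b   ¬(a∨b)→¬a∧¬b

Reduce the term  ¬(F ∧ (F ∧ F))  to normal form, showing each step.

  start: ¬(F ∧ (F ∧ F))
  →1  ¬F ∨ ¬(F ∧ F)
  →2  T ∨ ¬(F ∧ F)
  →3  T

Answer: normal form = T  (in 3 steps)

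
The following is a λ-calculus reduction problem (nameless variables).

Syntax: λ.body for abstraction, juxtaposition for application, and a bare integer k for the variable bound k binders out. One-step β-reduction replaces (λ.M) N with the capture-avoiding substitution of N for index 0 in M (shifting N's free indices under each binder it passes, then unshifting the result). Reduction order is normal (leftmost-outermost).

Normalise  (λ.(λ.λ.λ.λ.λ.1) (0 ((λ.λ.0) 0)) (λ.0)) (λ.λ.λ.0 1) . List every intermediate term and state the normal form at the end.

  start: (λ.(λ.λ.λ.λ.λ.1) (0 ((λ.λ.0) 0)) (λ.0)) (λ.λ.λ.0 1)
  →1  (λ.λ.λ.λ.λ.1) ((λ.λ.λ.0 1) ((λ.λ.0) (λ.λ.λ.0 1))) (λ.0)
  →2  (λ.λ.λ.λ.1) (λ.0)
  →3  λ.λ.λ.1

Answer: normal form = λ.λ.λ.1  (in 3 steps)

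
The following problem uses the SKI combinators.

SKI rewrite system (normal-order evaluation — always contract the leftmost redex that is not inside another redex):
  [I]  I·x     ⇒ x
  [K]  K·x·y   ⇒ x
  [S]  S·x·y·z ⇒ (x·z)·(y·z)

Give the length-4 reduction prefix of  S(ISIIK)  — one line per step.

  start: S(ISIIK)
  step 1: S(SIIK)
  step 2: S(IK(IK))
  step 3: S(K(IK))
  step 4: S(KK)

Answer: after 4 steps: S(KK)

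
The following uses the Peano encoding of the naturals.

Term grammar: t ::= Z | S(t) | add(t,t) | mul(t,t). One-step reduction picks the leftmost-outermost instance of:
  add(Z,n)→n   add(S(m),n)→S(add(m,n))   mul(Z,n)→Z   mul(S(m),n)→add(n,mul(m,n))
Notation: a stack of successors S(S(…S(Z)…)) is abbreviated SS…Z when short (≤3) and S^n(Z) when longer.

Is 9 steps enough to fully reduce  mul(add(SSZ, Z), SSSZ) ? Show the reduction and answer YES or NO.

  start: mul(add(SSZ, Z), SSSZ)
  [1] mul(S(add(SZ, Z)), SSSZ)
  [2] add(SSSZ, mul(add(SZ, Z), SSSZ))
  [3] S(add(SSZ, mul(add(SZ, Z), SSSZ)))
  [4] S(S(add(SZ, mul(add(SZ, Z), SSSZ))))
  [5] S(S(S(add(Z, mul(add(SZ, Z), SSSZ)))))
  [6] S(S(S(mul(add(SZ, Z), SSSZ))))
  [7] S(S(S(mul(S(add(Z, Z)), SSSZ))))
  [8] S(S(S(add(SSSZ, mul(add(Z, Z), SSSZ)))))
  [9] S(S(S(S(add(SSZ, mul(add(Z, Z), SSSZ))))))

Answer: NO — after 9 steps the term is S(S(S(S(add(SSZ, mul(add(Z, Z), SSSZ)))))), not yet normal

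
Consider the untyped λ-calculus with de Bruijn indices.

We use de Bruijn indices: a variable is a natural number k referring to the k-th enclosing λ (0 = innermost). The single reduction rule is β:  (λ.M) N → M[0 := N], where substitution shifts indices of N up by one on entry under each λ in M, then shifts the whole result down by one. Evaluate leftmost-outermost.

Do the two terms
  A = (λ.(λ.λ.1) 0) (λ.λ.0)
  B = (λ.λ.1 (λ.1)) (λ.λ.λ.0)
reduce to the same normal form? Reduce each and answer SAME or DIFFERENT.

Term A:
  start: (λ.(λ.λ.1) 0) (λ.λ.0)
  [1] (λ.λ.1) (λ.λ.0)
  [2] λ.λ.λ.0

Term B:
  start: (λ.λ.1 (λ.1)) (λ.λ.λ.0)
  [1] λ.(λ.λ.λ.0) (λ.1)
  [2] λ.λ.λ.0

Answer: SAME — A ⇓ λ.λ.λ.0, B ⇓ λ.λ.λ.0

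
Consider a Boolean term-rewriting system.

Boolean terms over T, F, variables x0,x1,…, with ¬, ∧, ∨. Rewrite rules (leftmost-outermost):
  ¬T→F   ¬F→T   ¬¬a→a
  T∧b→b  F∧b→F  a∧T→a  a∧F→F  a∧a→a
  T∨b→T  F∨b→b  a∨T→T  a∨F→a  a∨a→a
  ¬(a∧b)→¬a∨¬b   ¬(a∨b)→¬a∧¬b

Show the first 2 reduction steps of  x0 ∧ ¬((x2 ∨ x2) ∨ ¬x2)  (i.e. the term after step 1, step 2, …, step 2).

Answer: after 2 steps: x0 ∧ ((¬x2 ∧ ¬x2) ∧ ¬¬x2)

Derivation:
  start: x0 ∧ ¬((x2 ∨ x2) ∨ ¬x2)
  →1  x0 ∧ (¬(x2 ∨ x2) ∧ ¬¬x2)
  →2  x0 ∧ ((¬x2 ∧ ¬x2) ∧ ¬¬x2)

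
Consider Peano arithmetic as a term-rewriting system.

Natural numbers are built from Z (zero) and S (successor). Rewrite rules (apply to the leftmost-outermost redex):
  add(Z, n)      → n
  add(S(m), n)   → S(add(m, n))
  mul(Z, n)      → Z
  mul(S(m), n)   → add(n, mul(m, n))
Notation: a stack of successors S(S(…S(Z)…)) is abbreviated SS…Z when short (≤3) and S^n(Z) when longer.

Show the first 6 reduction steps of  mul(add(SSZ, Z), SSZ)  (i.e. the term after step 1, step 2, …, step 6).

  start: mul(add(SSZ, Z), SSZ)
  step 1: mul(S(add(SZ, Z)), SSZ)
  step 2: add(SSZ, mul(add(SZ, Z), SSZ))
  step 3: S(add(SZ, mul(add(SZ, Z), SSZ)))
  step 4: S(S(add(Z, mul(add(SZ, Z), SSZ))))
  step 5: S(S(mul(add(SZ, Z), SSZ)))
  step 6: S(S(mul(S(add(Z, Z)), SSZ)))

Answer: after 6 steps: S(S(mul(S(add(Z, Z)), SSZ)))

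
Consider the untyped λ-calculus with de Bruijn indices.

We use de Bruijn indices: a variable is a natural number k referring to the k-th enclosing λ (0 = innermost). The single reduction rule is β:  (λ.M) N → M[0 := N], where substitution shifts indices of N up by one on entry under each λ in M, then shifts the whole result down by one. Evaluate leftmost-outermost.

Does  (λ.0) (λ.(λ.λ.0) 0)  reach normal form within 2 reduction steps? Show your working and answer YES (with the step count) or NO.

  start: (λ.0) (λ.(λ.λ.0) 0)
  [1] λ.(λ.λ.0) 0
  [2] λ.λ.0

Answer: YES — reaches normal form λ.λ.0 in 2 ≤ 2 steps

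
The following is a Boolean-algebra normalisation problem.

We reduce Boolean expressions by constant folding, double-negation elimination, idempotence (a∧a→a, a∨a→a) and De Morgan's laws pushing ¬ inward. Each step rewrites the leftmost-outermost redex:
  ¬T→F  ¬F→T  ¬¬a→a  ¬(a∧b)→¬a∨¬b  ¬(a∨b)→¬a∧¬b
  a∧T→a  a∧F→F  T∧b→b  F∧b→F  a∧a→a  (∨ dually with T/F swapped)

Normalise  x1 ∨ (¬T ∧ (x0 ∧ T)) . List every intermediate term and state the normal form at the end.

  start: x1 ∨ (¬T ∧ (x0 ∧ T))
  step 1: x1 ∨ (F ∧ (x0 ∧ T))
  step 2: x1 ∨ F
  step 3: x1

Answer: normal form = x1  (in 3 steps)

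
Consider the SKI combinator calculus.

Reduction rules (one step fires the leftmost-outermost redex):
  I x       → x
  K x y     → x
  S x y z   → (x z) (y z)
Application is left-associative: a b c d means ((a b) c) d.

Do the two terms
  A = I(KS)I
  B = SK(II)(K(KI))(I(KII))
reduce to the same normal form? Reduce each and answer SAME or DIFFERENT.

Term A:
  start: I(KS)I
  [1] KSI
  [2] S

Term B:
  start: SK(II)(K(KI))(I(KII))
  [1] K(K(KI))(II(K(KI)))(I(KII))
  [2] K(KI)(I(KII))
  [3] KI

Answer: DIFFERENT — A ⇓ S, B ⇓ KI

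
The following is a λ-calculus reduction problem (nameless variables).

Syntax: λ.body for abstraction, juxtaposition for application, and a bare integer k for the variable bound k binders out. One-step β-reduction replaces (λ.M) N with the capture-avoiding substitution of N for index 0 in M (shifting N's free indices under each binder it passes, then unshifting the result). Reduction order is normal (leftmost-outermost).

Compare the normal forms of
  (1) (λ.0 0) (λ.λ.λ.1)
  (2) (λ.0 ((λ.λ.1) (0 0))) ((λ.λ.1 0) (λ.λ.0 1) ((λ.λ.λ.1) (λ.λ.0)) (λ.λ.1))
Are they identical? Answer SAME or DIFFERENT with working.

Term A:
  start: (λ.0 0) (λ.λ.λ.1)
  [1] (λ.λ.λ.1) (λ.λ.λ.1)
  [2] λ.λ.1

Term B:
  start: (λ.0 ((λ.λ.1) (0 0))) ((λ.λ.1 0) (λ.λ.0 1) ((λ.λ.λ.1) (λ.λ.0)) (λ.λ.1))
  [1] (λ.λ.1 0) (λ.λ.0 1) ((λ.λ.λ.1) (λ.λ.0)) (λ.λ.1) ((λ.λ.1) ((λ.λ.1 0) (λ.λ.0 1) ((λ.λ.λ.1) (λ.λ.0)) (λ.λ.1) ((λ.λ.1 0) (λ.λ.0 1) ((λ.λ.λ.1) (λ.λ.0)) (λ.λ.1))))
  [2] (λ.(λ.λ.0 1) 0) ((λ.λ.λ.1) (λ.λ.0)) (λ.λ.1) ((λ.λ.1) ((λ.λ.1 0) (λ.λ.0 1) ((λ.λ.λ.1) (λ.λ.0)) (λ.λ.1) ((λ.λ.1 0) (λ.λ.0 1) ((λ.λ.λ.1) (λ.λ.0)) (λ.λ.1))))
  [3] (λ.λ.0 1) ((λ.λ.λ.1) (λ.λ.0)) (λ.λ.1) ((λ.λ.1) ((λ.λ.1 0) (λ.λ.0 1) ((λ.λ.λ.1) (λ.λ.0)) (λ.λ.1) ((λ.λ.1 0) (λ.λ.0 1) ((λ.λ.λ.1) (λ.λ.0)) (λ.λ.1))))
  [4] (λ.0 ((λ.λ.λ.1) (λ.λ.0))) (λ.λ.1) ((λ.λ.1) ((λ.λ.1 0) (λ.λ.0 1) ((λ.λ.λ.1) (λ.λ.0)) (λ.λ.1) ((λ.λ.1 0) (λ.λ.0 1) ((λ.λ.λ.1) (λ.λ.0)) (λ.λ.1))))
  [5] (λ.λ.1) ((λ.λ.λ.1) (λ.λ.0)) ((λ.λ.1) ((λ.λ.1 0) (λ.λ.0 1) ((λ.λ.λ.1) (λ.λ.0)) (λ.λ.1) ((λ.λ.1 0) (λ.λ.0 1) ((λ.λ.λ.1) (λ.λ.0)) (λ.λ.1))))
  [6] (λ.(λ.λ.λ.1) (λ.λ.0)) ((λ.λ.1) ((λ.λ.1 0) (λ.λ.0 1) ((λ.λ.λ.1) (λ.λ.0)) (λ.λ.1) ((λ.λ.1 0) (λ.λ.0 1) ((λ.λ.λ.1) (λ.λ.0)) (λ.λ.1))))
  [7] (λ.λ.λ.1) (λ.λ.0)
  [8] λ.λ.1

Answer: SAME — A ⇓ λ.λ.1, B ⇓ λ.λ.1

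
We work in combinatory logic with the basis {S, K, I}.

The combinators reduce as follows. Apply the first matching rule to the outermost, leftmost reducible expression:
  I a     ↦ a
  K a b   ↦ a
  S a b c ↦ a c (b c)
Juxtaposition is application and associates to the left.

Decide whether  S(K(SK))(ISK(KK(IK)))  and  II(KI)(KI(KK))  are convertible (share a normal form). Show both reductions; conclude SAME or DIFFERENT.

Term A:
  start: S(K(SK))(ISK(KK(IK)))
  step 1: S(K(SK))(SK(KK(IK)))
  step 2: S(K(SK))(SKK)

Term B:
  start: II(KI)(KI(KK))
  step 1: I(KI)(KI(KK))
  step 2: KI(KI(KK))
  step 3: I

Answer: DIFFERENT — A ⇓ S(K(SK))(SKK), B ⇓ I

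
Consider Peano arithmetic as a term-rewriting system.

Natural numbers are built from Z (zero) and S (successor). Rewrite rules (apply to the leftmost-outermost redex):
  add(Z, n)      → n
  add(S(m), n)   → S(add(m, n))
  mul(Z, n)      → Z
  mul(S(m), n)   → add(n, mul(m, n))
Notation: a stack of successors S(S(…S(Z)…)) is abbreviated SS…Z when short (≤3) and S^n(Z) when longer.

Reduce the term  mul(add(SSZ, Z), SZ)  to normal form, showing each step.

  start: mul(add(SSZ, Z), SZ)
  [1] mul(S(add(SZ, Z)), SZ)
  [2] add(SZ, mul(add(SZ, Z), SZ))
  [3] S(add(Z, mul(add(SZ, Z), SZ)))
  [4] S(mul(add(SZ, Z), SZ))
  [5] S(mul(S(add(Z, Z)), SZ))
  [6] S(add(SZ, mul(add(Z, Z), SZ)))
  [7] S(S(add(Z, mul(add(Z, Z), SZ))))
  [8] S(S(mul(add(Z, Z), SZ)))
  [9] S(S(mul(Z, SZ)))
  [10] SSZ

Answer: normal form = SSZ  (in 10 steps)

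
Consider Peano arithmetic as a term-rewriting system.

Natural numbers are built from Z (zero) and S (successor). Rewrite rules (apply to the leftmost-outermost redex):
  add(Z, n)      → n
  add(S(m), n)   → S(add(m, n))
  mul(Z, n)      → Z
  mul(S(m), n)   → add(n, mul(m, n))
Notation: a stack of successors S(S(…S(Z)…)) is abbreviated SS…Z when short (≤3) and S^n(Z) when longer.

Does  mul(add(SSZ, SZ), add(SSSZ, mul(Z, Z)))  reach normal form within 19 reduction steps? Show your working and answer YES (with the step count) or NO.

Answer: NO — after 19 steps the term is S(S(S(S(S(S(add(add(Z, mul(Z, Z)), mul(add(Z, SZ), add(SSSZ, mul(Z, Z)))))))))), not yet normal

Working:
  start: mul(add(SSZ, SZ), add(SSSZ, mul(Z, Z)))
  →1  mul(S(add(SZ, SZ)), add(SSSZ, mul(Z, Z)))
  →2  add(add(SSSZ, mul(Z, Z)), mul(add(SZ, SZ), add(SSSZ, mul(Z, Z))))
  →3  add(S(add(SSZ, mul(Z, Z))), mul(add(SZ, SZ), add(SSSZ, mul(Z, Z))))
  →4  S(add(add(SSZ, mul(Z, Z)), mul(add(SZ, SZ), add(SSSZ, mul(Z, Z)))))
  →5  S(add(S(add(SZ, mul(Z, Z))), mul(add(SZ, SZ), add(SSSZ, mul(Z, Z)))))
  →6  S(S(add(add(SZ, mul(Z, Z)), mul(add(SZ, SZ), add(SSSZ, mul(Z, Z))))))
  →7  S(S(add(S(add(Z, mul(Z, Z))), mul(add(SZ, SZ), add(SSSZ, mul(Z, Z))))))
  →8  S(S(S(add(add(Z, mul(Z, Z)), mul(add(SZ, SZ), add(SSSZ, mul(Z, Z)))))))
  →9  S(S(S(add(mul(Z, Z), mul(add(SZ, SZ), add(SSSZ, mul(Z, Z)))))))
  →10  S(S(S(add(Z, mul(add(SZ, SZ), add(SSSZ, mul(Z, Z)))))))
  →11  S(S(S(mul(add(SZ, SZ), add(SSSZ, mul(Z, Z))))))
  →12  S(S(S(mul(S(add(Z, SZ)), add(SSSZ, mul(Z, Z))))))
  →13  S(S(S(add(add(SSSZ, mul(Z, Z)), mul(add(Z, SZ), add(SSSZ, mul(Z, Z)))))))
  →14  S(S(S(add(S(add(SSZ, mul(Z, Z))), mul(add(Z, SZ), add(SSSZ, mul(Z, Z)))))))
  →15  S(S(S(S(add(add(SSZ, mul(Z, Z)), mul(add(Z, SZ), add(SSSZ, mul(Z, Z))))))))
  →16  S(S(S(S(add(S(add(SZ, mul(Z, Z))), mul(add(Z, SZ), add(SSSZ, mul(Z, Z))))))))
  →17  S(S(S(S(S(add(add(SZ, mul(Z, Z)), mul(add(Z, SZ), add(SSSZ, mul(Z, Z)))))))))
  →18  S(S(S(S(S(add(S(add(Z, mul(Z, Z))), mul(add(Z, SZ), add(SSSZ, mul(Z, Z)))))))))
  →19  S(S(S(S(S(S(add(add(Z, mul(Z, Z)), mul(add(Z, SZ), add(SSSZ, mul(Z, Z))))))))))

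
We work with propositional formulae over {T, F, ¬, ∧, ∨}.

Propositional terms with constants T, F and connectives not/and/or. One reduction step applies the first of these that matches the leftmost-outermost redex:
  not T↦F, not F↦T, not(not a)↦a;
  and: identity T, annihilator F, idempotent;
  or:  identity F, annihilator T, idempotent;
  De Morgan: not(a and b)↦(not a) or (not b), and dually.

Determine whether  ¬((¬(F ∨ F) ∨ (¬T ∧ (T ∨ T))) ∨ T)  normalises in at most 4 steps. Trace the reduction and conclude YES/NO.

Answer: NO — after 4 steps the term is (F ∧ ¬(¬T ∧ (T ∨ T))) ∧ ¬T, not yet normal

Reduction:
  start: ¬((¬(F ∨ F) ∨ (¬T ∧ (T ∨ T))) ∨ T)
  [1] ¬(¬(F ∨ F) ∨ (¬T ∧ (T ∨ T))) ∧ ¬T
  [2] (¬¬(F ∨ F) ∧ ¬(¬T ∧ (T ∨ T))) ∧ ¬T
  [3] ((F ∨ F) ∧ ¬(¬T ∧ (T ∨ T))) ∧ ¬T
  [4] (F ∧ ¬(¬T ∧ (T ∨ T))) ∧ ¬T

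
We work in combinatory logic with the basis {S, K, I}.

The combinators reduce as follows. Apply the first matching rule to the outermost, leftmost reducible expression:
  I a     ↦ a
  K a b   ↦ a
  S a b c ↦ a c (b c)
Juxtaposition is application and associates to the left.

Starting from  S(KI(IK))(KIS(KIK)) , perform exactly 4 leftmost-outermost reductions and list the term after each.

Answer: after 4 steps: SII

Reduction:
  start: S(KI(IK))(KIS(KIK))
  step 1: SI(KIS(KIK))
  step 2: SI(I(KIK))
  step 3: SI(KIK)
  step 4: SII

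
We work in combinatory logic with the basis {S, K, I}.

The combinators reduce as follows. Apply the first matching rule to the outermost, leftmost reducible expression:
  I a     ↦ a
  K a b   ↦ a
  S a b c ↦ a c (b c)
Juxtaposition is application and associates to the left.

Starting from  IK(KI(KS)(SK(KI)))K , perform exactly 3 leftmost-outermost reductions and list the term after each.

  start: IK(KI(KS)(SK(KI)))K
  step 1: K(KI(KS)(SK(KI)))K
  step 2: KI(KS)(SK(KI))
  step 3: I(SK(KI))

Answer: after 3 steps: I(SK(KI))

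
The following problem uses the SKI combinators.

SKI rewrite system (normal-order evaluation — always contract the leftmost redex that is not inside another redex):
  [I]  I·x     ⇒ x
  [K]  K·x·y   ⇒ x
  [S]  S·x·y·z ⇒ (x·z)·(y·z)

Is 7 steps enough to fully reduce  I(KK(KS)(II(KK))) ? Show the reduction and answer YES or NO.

Answer: YES — reaches normal form K(KK) in 4 ≤ 7 steps

Working:
  start: I(KK(KS)(II(KK)))
  →1  KK(KS)(II(KK))
  →2  K(II(KK))
  →3  K(I(KK))
  →4  K(KK)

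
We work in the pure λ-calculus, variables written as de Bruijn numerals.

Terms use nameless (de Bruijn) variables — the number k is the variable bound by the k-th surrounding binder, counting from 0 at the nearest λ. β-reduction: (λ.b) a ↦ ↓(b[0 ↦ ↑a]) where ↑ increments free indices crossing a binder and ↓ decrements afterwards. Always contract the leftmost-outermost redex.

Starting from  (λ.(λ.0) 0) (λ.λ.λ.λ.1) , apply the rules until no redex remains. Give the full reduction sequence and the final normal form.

Answer: normal form = λ.λ.λ.λ.1  (in 2 steps)

Working:
  start: (λ.(λ.0) 0) (λ.λ.λ.λ.1)
  [1] (λ.0) (λ.λ.λ.λ.1)
  [2] λ.λ.λ.λ.1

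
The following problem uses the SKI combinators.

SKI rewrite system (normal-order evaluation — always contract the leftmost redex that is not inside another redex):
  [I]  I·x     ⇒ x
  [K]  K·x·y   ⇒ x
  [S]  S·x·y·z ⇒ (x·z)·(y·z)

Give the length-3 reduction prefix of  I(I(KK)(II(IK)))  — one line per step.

Answer: after 3 steps: K

Derivation:
  start: I(I(KK)(II(IK)))
  →1  I(KK)(II(IK))
  →2  KK(II(IK))
  →3  K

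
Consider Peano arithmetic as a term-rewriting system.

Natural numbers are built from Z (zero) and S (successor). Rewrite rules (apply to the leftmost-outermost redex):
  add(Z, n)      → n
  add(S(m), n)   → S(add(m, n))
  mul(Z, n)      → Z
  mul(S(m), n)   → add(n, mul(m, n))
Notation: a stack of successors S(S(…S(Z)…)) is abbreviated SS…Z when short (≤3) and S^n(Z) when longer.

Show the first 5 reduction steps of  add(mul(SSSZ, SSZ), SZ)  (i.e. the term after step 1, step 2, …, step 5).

Answer: after 5 steps: S(S(add(add(Z, mul(SSZ, SSZ)), SZ)))

Reduction:
  start: add(mul(SSSZ, SSZ), SZ)
  →1  add(add(SSZ, mul(SSZ, SSZ)), SZ)
  →2  add(S(add(SZ, mul(SSZ, SSZ))), SZ)
  →3  S(add(add(SZ, mul(SSZ, SSZ)), SZ))
  →4  S(add(S(add(Z, mul(SSZ, SSZ))), SZ))
  →5  S(S(add(add(Z, mul(SSZ, SSZ)), SZ)))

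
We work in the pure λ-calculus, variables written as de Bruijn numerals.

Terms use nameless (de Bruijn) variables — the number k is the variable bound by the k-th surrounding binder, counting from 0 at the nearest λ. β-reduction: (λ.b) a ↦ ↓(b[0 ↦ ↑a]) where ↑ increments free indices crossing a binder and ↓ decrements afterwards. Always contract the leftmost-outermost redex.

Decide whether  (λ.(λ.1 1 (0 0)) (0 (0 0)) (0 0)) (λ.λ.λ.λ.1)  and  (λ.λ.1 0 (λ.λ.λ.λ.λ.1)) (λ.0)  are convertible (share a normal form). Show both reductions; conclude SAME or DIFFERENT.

Term A:
  start: (λ.(λ.1 1 (0 0)) (0 (0 0)) (0 0)) (λ.λ.λ.λ.1)
  →1  (λ.(λ.λ.λ.λ.1) (λ.λ.λ.λ.1) (0 0)) ((λ.λ.λ.λ.1) ((λ.λ.λ.λ.1) (λ.λ.λ.λ.1))) ((λ.λ.λ.λ.1) (λ.λ.λ.λ.1))
  →2  (λ.λ.λ.λ.1) (λ.λ.λ.λ.1) ((λ.λ.λ.λ.1) ((λ.λ.λ.λ.1) (λ.λ.λ.λ.1)) ((λ.λ.λ.λ.1) ((λ.λ.λ.λ.1) (λ.λ.λ.λ.1)))) ((λ.λ.λ.λ.1) (λ.λ.λ.λ.1))
  →3  (λ.λ.λ.1) ((λ.λ.λ.λ.1) ((λ.λ.λ.λ.1) (λ.λ.λ.λ.1)) ((λ.λ.λ.λ.1) ((λ.λ.λ.λ.1) (λ.λ.λ.λ.1)))) ((λ.λ.λ.λ.1) (λ.λ.λ.λ.1))
  →4  (λ.λ.1) ((λ.λ.λ.λ.1) (λ.λ.λ.λ.1))
  →5  λ.(λ.λ.λ.λ.1) (λ.λ.λ.λ.1)
  →6  λ.λ.λ.λ.1

Term B:
  start: (λ.λ.1 0 (λ.λ.λ.λ.λ.1)) (λ.0)
  →1  λ.(λ.0) 0 (λ.λ.λ.λ.λ.1)
  →2  λ.0 (λ.λ.λ.λ.λ.1)

Answer: DIFFERENT — A ⇓ λ.λ.λ.λ.1, B ⇓ λ.0 (λ.λ.λ.λ.λ.1)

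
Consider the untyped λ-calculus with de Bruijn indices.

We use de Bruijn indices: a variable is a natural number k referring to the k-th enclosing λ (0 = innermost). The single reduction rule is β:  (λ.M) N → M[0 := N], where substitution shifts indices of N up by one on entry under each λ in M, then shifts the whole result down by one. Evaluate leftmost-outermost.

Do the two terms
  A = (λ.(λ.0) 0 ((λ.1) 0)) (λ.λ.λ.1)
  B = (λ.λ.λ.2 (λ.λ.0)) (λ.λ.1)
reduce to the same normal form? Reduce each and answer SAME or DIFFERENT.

Term A:
  start: (λ.(λ.0) 0 ((λ.1) 0)) (λ.λ.λ.1)
  step 1: (λ.0) (λ.λ.λ.1) ((λ.λ.λ.λ.1) (λ.λ.λ.1))
  step 2: (λ.λ.λ.1) ((λ.λ.λ.λ.1) (λ.λ.λ.1))
  step 3: λ.λ.1

Term B:
  start: (λ.λ.λ.2 (λ.λ.0)) (λ.λ.1)
  step 1: λ.λ.(λ.λ.1) (λ.λ.0)
  step 2: λ.λ.λ.λ.λ.0

Answer: DIFFERENT — A ⇓ λ.λ.1, B ⇓ λ.λ.λ.λ.λ.0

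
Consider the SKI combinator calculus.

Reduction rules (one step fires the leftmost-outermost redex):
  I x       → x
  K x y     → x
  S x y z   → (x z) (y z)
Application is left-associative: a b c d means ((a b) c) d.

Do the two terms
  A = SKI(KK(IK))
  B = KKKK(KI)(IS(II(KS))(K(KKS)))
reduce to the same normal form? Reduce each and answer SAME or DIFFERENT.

Term A:
  start: SKI(KK(IK))
  [1] K(KK(IK))(I(KK(IK)))
  [2] KK(IK)
  [3] K

Term B:
  start: KKKK(KI)(IS(II(KS))(K(KKS)))
  [1] KK(KI)(IS(II(KS))(K(KKS)))
  [2] K(IS(II(KS))(K(KKS)))
  [3] K(S(II(KS))(K(KKS)))
  [4] K(S(I(KS))(K(KKS)))
  [5] K(S(KS)(K(KKS)))
  [6] K(S(KS)(KK))

Answer: DIFFERENT — A ⇓ K, B ⇓ K(S(KS)(KK))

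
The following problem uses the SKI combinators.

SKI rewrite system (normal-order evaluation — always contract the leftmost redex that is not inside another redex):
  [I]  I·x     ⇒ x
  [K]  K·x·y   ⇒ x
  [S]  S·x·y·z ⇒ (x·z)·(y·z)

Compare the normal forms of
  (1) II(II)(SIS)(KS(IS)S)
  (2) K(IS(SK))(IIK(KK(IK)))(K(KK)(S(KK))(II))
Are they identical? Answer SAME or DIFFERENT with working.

Answer: DIFFERENT — A ⇓ SS(S(SS)), B ⇓ S(SK)K

Working:
Term A:
  start: II(II)(SIS)(KS(IS)S)
  →1  I(II)(SIS)(KS(IS)S)
  →2  II(SIS)(KS(IS)S)
  →3  I(SIS)(KS(IS)S)
  →4  SIS(KS(IS)S)
  →5  I(KS(IS)S)(S(KS(IS)S))
  →6  KS(IS)S(S(KS(IS)S))
  →7  SS(S(KS(IS)S))
  →8  SS(S(SS))

Term B:
  start: K(IS(SK))(IIK(KK(IK)))(K(KK)(S(KK))(II))
  →1  IS(SK)(K(KK)(S(KK))(II))
  →2  S(SK)(K(KK)(S(KK))(II))
  →3  S(SK)(KK(II))
  →4  S(SK)K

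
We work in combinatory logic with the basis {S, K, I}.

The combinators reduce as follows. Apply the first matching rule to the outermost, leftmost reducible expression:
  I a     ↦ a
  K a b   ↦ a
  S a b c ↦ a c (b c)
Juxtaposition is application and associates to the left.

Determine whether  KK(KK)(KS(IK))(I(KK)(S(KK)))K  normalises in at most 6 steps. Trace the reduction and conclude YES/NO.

  start: KK(KK)(KS(IK))(I(KK)(S(KK)))K
  →1  K(KS(IK))(I(KK)(S(KK)))K
  →2  KS(IK)K
  →3  SK

Answer: YES — reaches normal form SK in 3 ≤ 6 steps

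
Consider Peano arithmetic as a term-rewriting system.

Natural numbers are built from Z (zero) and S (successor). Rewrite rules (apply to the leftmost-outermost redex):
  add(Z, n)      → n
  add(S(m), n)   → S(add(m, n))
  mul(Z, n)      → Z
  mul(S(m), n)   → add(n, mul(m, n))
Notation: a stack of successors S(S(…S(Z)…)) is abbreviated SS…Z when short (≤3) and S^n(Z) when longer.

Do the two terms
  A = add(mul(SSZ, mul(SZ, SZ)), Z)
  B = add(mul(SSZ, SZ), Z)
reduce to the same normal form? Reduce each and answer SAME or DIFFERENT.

Answer: SAME — A ⇓ SSZ, B ⇓ SSZ

Working:
Term A:
  start: add(mul(SSZ, mul(SZ, SZ)), Z)
  step 1: add(add(mul(SZ, SZ), mul(SZ, mul(SZ, SZ))), Z)
  step 2: add(add(add(SZ, mul(Z, SZ)), mul(SZ, mul(SZ, SZ))), Z)
  step 3: add(add(S(add(Z, mul(Z, SZ))), mul(SZ, mul(SZ, SZ))), Z)
  step 4: add(S(add(add(Z, mul(Z, SZ)), mul(SZ, mul(SZ, SZ)))), Z)
  step 5: S(add(add(add(Z, mul(Z, SZ)), mul(SZ, mul(SZ, SZ))), Z))
  step 6: S(add(add(mul(Z, SZ), mul(SZ, mul(SZ, SZ))), Z))
  step 7: S(add(add(Z, mul(SZ, mul(SZ, SZ))), Z))
  step 8: S(add(mul(SZ, mul(SZ, SZ)), Z))
  step 9: S(add(add(mul(SZ, SZ), mul(Z, mul(SZ, SZ))), Z))
  step 10: S(add(add(add(SZ, mul(Z, SZ)), mul(Z, mul(SZ, SZ))), Z))
  step 11: S(add(add(S(add(Z, mul(Z, SZ))), mul(Z, mul(SZ, SZ))), Z))
  step 12: S(add(S(add(add(Z, mul(Z, SZ)), mul(Z, mul(SZ, SZ)))), Z))
  step 13: S(S(add(add(add(Z, mul(Z, SZ)), mul(Z, mul(SZ, SZ))), Z)))
  step 14: S(S(add(add(mul(Z, SZ), mul(Z, mul(SZ, SZ))), Z)))
  step 15: S(S(add(add(Z, mul(Z, mul(SZ, SZ))), Z)))
  step 16: S(S(add(mul(Z, mul(SZ, SZ)), Z)))
  step 17: S(S(add(Z, Z)))
  step 18: SSZ

Term B:
  start: add(mul(SSZ, SZ), Z)
  step 1: add(add(SZ, mul(SZ, SZ)), Z)
  step 2: add(S(add(Z, mul(SZ, SZ))), Z)
  step 3: S(add(add(Z, mul(SZ, SZ)), Z))
  step 4: S(add(mul(SZ, SZ), Z))
  step 5: S(add(add(SZ, mul(Z, SZ)), Z))
  step 6: S(add(S(add(Z, mul(Z, SZ))), Z))
  step 7: S(S(add(add(Z, mul(Z, SZ)), Z)))
  step 8: S(S(add(mul(Z, SZ), Z)))
  step 9: S(S(add(Z, Z)))
  step 10: SSZ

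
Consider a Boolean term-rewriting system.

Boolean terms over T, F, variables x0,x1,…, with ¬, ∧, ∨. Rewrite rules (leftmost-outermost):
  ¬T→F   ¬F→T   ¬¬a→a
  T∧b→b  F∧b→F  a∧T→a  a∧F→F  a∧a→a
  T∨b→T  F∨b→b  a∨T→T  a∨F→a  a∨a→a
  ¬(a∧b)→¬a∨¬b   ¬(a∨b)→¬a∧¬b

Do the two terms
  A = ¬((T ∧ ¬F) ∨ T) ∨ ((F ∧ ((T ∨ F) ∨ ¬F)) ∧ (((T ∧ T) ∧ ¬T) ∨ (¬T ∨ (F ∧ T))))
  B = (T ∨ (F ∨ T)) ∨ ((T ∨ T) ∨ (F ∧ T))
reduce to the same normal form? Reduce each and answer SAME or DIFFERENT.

Answer: DIFFERENT — A ⇓ F, B ⇓ T

Reduction:
Term A:
  start: ¬((T ∧ ¬F) ∨ T) ∨ ((F ∧ ((T ∨ F) ∨ ¬F)) ∧ (((T ∧ T) ∧ ¬T) ∨ (¬T ∨ (F ∧ T))))
  step 1: (¬(T ∧ ¬F) ∧ ¬T) ∨ ((F ∧ ((T ∨ F) ∨ ¬F)) ∧ (((T ∧ T) ∧ ¬T) ∨ (¬T ∨ (F ∧ T))))
  step 2: ((¬T ∨ ¬¬F) ∧ ¬T) ∨ ((F ∧ ((T ∨ F) ∨ ¬F)) ∧ (((T ∧ T) ∧ ¬T) ∨ (¬T ∨ (F ∧ T))))
  step 3: ((F ∨ ¬¬F) ∧ ¬T) ∨ ((F ∧ ((T ∨ F) ∨ ¬F)) ∧ (((T ∧ T) ∧ ¬T) ∨ (¬T ∨ (F ∧ T))))
  step 4: (¬¬F ∧ ¬T) ∨ ((F ∧ ((T ∨ F) ∨ ¬F)) ∧ (((T ∧ T) ∧ ¬T) ∨ (¬T ∨ (F ∧ T))))
  step 5: (F ∧ ¬T) ∨ ((F ∧ ((T ∨ F) ∨ ¬F)) ∧ (((T ∧ T) ∧ ¬T) ∨ (¬T ∨ (F ∧ T))))
  step 6: F ∨ ((F ∧ ((T ∨ F) ∨ ¬F)) ∧ (((T ∧ T) ∧ ¬T) ∨ (¬T ∨ (F ∧ T))))
  step 7: (F ∧ ((T ∨ F) ∨ ¬F)) ∧ (((T ∧ T) ∧ ¬T) ∨ (¬T ∨ (F ∧ T)))
  step 8: F ∧ (((T ∧ T) ∧ ¬T) ∨ (¬T ∨ (F ∧ T)))
  step 9: F

Term B:
  start: (T ∨ (F ∨ T)) ∨ ((T ∨ T) ∨ (F ∧ T))
  step 1: T ∨ ((T ∨ T) ∨ (F ∧ T))
  step 2: T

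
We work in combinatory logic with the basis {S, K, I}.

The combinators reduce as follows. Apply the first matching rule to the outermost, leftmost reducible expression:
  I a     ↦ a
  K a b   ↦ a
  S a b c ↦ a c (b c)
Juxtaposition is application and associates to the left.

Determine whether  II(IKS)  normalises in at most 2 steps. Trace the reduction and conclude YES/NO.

Answer: NO — after 2 steps the term is IKS, not yet normal

Derivation:
  start: II(IKS)
  step 1: I(IKS)
  step 2: IKS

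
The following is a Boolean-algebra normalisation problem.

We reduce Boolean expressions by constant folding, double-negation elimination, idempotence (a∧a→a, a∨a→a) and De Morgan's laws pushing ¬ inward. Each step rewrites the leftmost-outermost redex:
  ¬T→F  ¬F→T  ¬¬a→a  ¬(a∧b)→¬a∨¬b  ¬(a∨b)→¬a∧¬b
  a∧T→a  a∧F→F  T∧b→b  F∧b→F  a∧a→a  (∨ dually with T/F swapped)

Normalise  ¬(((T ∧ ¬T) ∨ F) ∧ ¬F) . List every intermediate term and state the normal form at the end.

Answer: normal form = T  (in 9 steps)

Reduction:
  start: ¬(((T ∧ ¬T) ∨ F) ∧ ¬F)
  →1  ¬((T ∧ ¬T) ∨ F) ∨ ¬¬F
  →2  (¬(T ∧ ¬T) ∧ ¬F) ∨ ¬¬F
  →3  ((¬T ∨ ¬¬T) ∧ ¬F) ∨ ¬¬F
  →4  ((F ∨ ¬¬T) ∧ ¬F) ∨ ¬¬F
  →5  (¬¬T ∧ ¬F) ∨ ¬¬F
  →6  (T ∧ ¬F) ∨ ¬¬F
  →7  ¬F ∨ ¬¬F
  →8  T ∨ ¬¬F
  →9  T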